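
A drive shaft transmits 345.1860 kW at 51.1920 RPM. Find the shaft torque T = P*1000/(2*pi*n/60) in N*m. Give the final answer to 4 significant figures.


omega = 2*pi*51.1920/60 = 5.36081 rad/s
T = 345.1860*1000 / 5.36081
T = 64390 N*m


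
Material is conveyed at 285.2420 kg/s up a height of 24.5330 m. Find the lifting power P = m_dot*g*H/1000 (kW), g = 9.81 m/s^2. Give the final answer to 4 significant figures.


P = 285.2420 * 9.81 * 24.5330 / 1000
P = 68.65 kW


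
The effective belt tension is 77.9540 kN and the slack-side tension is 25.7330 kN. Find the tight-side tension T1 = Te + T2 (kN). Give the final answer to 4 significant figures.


T1 = Te + T2 = 77.9540 + 25.7330
T1 = 103.7 kN


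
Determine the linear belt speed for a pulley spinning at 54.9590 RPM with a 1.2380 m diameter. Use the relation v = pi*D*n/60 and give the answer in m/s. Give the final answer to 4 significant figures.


v = pi * 1.2380 * 54.9590 / 60
v = 3.563 m/s


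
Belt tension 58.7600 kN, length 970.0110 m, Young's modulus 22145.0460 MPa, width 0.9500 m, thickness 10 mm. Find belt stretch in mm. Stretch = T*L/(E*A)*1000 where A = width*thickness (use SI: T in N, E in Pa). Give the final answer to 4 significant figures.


A = 0.9500 * 0.01 = 0.00950 m^2
Stretch = 58.7600*1000 * 970.0110 / (22145.0460e6 * 0.00950) * 1000
Stretch = 270.9 mm


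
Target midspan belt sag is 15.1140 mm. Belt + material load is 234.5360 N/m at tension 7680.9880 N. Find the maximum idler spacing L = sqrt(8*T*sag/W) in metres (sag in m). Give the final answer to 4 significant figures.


sag = 15.1140/1000 = 0.015114 m
L = sqrt(8 * 7680.9880 * 0.015114 / 234.5360)
L = 1.990 m


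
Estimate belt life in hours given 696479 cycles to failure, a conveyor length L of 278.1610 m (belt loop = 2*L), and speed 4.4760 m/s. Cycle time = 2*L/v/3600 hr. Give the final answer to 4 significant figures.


cycle_time = 2 * 278.1610 / 4.4760 / 3600 = 0.034525 hr
life = 696479 * 0.034525 = 24050 hours


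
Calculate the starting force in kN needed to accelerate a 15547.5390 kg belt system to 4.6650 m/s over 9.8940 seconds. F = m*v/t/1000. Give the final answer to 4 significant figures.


F = 15547.5390 * 4.6650 / 9.8940 / 1000
F = 7.331 kN


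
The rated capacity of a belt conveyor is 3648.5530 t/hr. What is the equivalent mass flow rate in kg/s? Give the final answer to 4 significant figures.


m_dot = 3648.5530 * 1000 / 3600
m_dot = 1013 kg/s


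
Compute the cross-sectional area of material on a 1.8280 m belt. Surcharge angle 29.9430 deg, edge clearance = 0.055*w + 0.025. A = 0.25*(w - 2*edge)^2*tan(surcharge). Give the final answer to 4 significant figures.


edge = 0.055*1.8280 + 0.025 = 0.12554 m
ew = 1.8280 - 2*0.12554 = 1.57692 m
A = 0.25 * 1.57692^2 * tan(29.9430 deg)
A = 0.3581 m^2


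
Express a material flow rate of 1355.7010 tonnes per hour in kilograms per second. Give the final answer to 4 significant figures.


m_dot = 1355.7010 * 1000 / 3600
m_dot = 376.6 kg/s


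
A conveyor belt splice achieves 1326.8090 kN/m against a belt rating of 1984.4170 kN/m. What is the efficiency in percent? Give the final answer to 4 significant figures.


Eff = 1326.8090 / 1984.4170 * 100
Eff = 66.86 %


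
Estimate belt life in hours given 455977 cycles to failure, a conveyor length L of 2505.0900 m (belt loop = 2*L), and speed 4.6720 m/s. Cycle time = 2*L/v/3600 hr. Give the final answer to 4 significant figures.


cycle_time = 2 * 2505.0900 / 4.6720 / 3600 = 0.297885 hr
life = 455977 * 0.297885 = 135800 hours


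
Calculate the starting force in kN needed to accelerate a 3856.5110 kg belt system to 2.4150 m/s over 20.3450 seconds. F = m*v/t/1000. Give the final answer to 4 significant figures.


F = 3856.5110 * 2.4150 / 20.3450 / 1000
F = 0.4578 kN


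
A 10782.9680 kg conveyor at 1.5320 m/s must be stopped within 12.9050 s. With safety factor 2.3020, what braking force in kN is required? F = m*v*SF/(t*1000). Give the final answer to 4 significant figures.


F = 10782.9680 * 1.5320 / 12.9050 * 2.3020 / 1000
F = 2.947 kN


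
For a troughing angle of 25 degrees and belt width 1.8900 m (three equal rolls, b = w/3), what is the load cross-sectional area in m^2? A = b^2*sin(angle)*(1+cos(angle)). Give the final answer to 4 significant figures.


b = 1.8900/3 = 0.63 m
A = 0.63^2 * sin(25 deg) * (1 + cos(25 deg))
A = 0.3198 m^2


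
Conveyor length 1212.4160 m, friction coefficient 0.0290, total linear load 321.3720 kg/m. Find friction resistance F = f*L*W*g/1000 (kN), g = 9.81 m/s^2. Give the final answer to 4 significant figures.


F = 0.0290 * 1212.4160 * 321.3720 * 9.81 / 1000
F = 110.8 kN


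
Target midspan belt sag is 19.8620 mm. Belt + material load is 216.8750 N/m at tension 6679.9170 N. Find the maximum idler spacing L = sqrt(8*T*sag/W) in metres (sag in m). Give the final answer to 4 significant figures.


sag = 19.8620/1000 = 0.019862 m
L = sqrt(8 * 6679.9170 * 0.019862 / 216.8750)
L = 2.212 m


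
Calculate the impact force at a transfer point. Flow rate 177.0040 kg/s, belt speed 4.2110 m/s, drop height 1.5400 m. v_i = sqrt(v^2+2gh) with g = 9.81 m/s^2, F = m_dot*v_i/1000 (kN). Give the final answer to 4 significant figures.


v_i = sqrt(4.2110^2 + 2*9.81*1.5400) = 6.9244 m/s
F = 177.0040 * 6.9244 / 1000
F = 1.226 kN


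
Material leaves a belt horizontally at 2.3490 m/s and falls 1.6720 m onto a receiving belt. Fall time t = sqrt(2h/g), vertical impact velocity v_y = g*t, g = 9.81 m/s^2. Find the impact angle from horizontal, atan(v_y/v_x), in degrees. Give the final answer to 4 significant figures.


t = sqrt(2*1.6720/9.81) = 0.583846 s
v_y = 9.81 * 0.583846 = 5.72753 m/s
angle = atan(5.72753 / 2.3490) = 67.70 deg


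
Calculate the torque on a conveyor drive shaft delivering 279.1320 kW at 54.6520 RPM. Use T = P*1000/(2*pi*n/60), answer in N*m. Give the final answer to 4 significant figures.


omega = 2*pi*54.6520/60 = 5.72314 rad/s
T = 279.1320*1000 / 5.72314
T = 48770 N*m


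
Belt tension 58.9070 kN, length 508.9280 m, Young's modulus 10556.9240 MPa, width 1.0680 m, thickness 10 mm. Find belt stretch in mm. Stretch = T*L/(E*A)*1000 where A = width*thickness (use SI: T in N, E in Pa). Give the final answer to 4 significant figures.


A = 1.0680 * 0.01 = 0.01068 m^2
Stretch = 58.9070*1000 * 508.9280 / (10556.9240e6 * 0.01068) * 1000
Stretch = 265.9 mm


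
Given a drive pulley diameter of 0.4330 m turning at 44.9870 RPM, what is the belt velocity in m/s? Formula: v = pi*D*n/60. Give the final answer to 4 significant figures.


v = pi * 0.4330 * 44.9870 / 60
v = 1.020 m/s


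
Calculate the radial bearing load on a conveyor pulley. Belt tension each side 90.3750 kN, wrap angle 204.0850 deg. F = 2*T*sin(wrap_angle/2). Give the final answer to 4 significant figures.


F = 2 * 90.3750 * sin(204.0850/2 deg)
F = 176.8 kN


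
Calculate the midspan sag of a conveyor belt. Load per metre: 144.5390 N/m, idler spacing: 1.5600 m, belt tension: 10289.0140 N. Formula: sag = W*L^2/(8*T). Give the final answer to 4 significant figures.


sag = 144.5390 * 1.5600^2 / (8 * 10289.0140)
sag = 0.004273 m


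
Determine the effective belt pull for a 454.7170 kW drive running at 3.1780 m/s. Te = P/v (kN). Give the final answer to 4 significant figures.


Te = P / v = 454.7170 / 3.1780
Te = 143.1 kN


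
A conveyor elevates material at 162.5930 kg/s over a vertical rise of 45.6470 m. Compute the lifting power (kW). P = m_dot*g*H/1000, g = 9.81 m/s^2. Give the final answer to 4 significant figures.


P = 162.5930 * 9.81 * 45.6470 / 1000
P = 72.81 kW


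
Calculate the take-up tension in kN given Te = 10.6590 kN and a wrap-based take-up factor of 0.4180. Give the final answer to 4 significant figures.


T_tu = 10.6590 * 0.4180
T_tu = 4.455 kN


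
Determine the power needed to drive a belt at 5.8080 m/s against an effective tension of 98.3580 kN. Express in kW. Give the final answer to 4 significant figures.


P = Te * v = 98.3580 * 5.8080
P = 571.3 kW


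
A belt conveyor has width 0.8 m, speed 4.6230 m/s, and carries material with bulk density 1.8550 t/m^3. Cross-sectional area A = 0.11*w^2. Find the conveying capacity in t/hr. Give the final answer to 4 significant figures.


A = 0.11 * 0.8^2 = 0.0704 m^2
C = 0.0704 * 4.6230 * 1.8550 * 3600
C = 2173 t/hr


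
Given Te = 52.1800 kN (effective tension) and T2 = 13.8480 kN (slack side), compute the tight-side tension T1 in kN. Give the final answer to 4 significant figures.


T1 = Te + T2 = 52.1800 + 13.8480
T1 = 66.03 kN


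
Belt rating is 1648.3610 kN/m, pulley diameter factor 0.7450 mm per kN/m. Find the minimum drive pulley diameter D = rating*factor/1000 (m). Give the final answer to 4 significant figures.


D = 1648.3610 * 0.7450 / 1000
D = 1.228 m


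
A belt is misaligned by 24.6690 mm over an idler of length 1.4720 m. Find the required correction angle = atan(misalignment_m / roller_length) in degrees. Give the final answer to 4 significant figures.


misalign_m = 24.6690 / 1000 = 0.024669 m
angle = atan(0.024669 / 1.4720)
angle = 0.9601 deg


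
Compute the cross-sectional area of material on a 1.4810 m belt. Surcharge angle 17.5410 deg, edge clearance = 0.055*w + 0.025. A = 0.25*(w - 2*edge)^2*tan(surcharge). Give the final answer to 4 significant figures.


edge = 0.055*1.4810 + 0.025 = 0.106455 m
ew = 1.4810 - 2*0.106455 = 1.26809 m
A = 0.25 * 1.26809^2 * tan(17.5410 deg)
A = 0.1271 m^2


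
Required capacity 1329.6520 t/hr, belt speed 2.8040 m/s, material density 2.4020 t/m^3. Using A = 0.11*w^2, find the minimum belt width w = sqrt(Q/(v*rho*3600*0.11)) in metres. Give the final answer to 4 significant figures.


A_req = 1329.6520 / (2.8040 * 2.4020 * 3600) = 0.0548384 m^2
w = sqrt(0.0548384 / 0.11)
w = 0.7061 m


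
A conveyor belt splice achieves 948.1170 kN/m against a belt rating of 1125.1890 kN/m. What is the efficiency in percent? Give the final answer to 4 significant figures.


Eff = 948.1170 / 1125.1890 * 100
Eff = 84.26 %


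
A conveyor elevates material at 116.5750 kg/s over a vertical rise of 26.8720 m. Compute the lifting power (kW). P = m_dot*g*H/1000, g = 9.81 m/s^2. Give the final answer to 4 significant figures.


P = 116.5750 * 9.81 * 26.8720 / 1000
P = 30.73 kW


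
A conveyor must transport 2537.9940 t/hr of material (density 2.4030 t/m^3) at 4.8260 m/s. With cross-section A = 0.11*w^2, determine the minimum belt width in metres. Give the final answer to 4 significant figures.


A_req = 2537.9940 / (4.8260 * 2.4030 * 3600) = 0.0607921 m^2
w = sqrt(0.0607921 / 0.11)
w = 0.7434 m


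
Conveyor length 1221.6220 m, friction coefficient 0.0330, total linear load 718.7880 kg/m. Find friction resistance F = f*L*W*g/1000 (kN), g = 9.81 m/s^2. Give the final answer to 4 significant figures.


F = 0.0330 * 1221.6220 * 718.7880 * 9.81 / 1000
F = 284.3 kN


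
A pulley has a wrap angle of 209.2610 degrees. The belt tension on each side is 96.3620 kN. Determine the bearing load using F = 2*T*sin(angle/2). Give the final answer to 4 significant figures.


F = 2 * 96.3620 * sin(209.2610/2 deg)
F = 186.5 kN


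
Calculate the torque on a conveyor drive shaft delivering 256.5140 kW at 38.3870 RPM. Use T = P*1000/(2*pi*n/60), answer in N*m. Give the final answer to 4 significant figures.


omega = 2*pi*38.3870/60 = 4.01988 rad/s
T = 256.5140*1000 / 4.01988
T = 63810 N*m


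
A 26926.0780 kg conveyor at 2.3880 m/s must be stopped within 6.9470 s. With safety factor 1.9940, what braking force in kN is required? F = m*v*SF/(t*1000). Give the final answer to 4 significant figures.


F = 26926.0780 * 2.3880 / 6.9470 * 1.9940 / 1000
F = 18.46 kN


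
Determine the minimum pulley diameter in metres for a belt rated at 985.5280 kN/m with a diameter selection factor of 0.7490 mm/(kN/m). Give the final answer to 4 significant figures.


D = 985.5280 * 0.7490 / 1000
D = 0.7382 m


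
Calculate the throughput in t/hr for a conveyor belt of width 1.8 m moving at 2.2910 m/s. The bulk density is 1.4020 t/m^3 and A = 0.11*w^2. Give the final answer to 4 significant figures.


A = 0.11 * 1.8^2 = 0.3564 m^2
C = 0.3564 * 2.2910 * 1.4020 * 3600
C = 4121 t/hr


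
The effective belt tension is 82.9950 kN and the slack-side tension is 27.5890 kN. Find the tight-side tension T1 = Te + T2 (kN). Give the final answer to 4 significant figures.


T1 = Te + T2 = 82.9950 + 27.5890
T1 = 110.6 kN


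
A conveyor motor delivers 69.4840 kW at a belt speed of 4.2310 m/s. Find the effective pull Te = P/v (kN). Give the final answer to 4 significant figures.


Te = P / v = 69.4840 / 4.2310
Te = 16.42 kN


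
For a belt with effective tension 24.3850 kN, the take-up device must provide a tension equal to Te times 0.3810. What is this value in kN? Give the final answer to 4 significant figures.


T_tu = 24.3850 * 0.3810
T_tu = 9.291 kN


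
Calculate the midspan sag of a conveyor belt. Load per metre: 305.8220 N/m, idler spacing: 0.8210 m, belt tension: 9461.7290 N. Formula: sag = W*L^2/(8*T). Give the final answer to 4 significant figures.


sag = 305.8220 * 0.8210^2 / (8 * 9461.7290)
sag = 0.002723 m


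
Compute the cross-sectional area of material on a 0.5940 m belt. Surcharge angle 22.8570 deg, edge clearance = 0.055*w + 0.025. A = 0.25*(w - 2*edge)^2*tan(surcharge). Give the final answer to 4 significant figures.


edge = 0.055*0.5940 + 0.025 = 0.05767 m
ew = 0.5940 - 2*0.05767 = 0.47866 m
A = 0.25 * 0.47866^2 * tan(22.8570 deg)
A = 0.02414 m^2


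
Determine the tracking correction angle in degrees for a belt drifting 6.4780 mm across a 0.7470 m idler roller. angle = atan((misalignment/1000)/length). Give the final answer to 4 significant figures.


misalign_m = 6.4780 / 1000 = 0.006478 m
angle = atan(0.006478 / 0.7470)
angle = 0.4969 deg


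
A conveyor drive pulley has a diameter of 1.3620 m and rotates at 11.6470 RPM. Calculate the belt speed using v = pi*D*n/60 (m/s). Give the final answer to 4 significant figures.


v = pi * 1.3620 * 11.6470 / 60
v = 0.8306 m/s


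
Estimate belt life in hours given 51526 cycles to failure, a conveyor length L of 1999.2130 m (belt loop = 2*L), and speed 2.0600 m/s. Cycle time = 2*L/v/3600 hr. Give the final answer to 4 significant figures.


cycle_time = 2 * 1999.2130 / 2.0600 / 3600 = 0.539162 hr
life = 51526 * 0.539162 = 27780 hours


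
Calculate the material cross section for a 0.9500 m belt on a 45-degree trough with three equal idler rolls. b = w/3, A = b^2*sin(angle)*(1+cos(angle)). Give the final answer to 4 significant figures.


b = 0.9500/3 = 0.316667 m
A = 0.316667^2 * sin(45 deg) * (1 + cos(45 deg))
A = 0.1210 m^2


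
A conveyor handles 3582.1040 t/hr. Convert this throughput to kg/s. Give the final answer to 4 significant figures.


m_dot = 3582.1040 * 1000 / 3600
m_dot = 995.0 kg/s


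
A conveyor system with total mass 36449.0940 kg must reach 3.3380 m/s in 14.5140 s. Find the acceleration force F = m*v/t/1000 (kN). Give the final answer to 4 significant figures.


F = 36449.0940 * 3.3380 / 14.5140 / 1000
F = 8.383 kN


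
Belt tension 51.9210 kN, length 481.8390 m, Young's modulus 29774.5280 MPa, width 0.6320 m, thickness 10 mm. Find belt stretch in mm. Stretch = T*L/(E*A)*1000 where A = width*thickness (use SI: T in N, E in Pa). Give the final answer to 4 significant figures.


A = 0.6320 * 0.01 = 0.00632 m^2
Stretch = 51.9210*1000 * 481.8390 / (29774.5280e6 * 0.00632) * 1000
Stretch = 132.9 mm


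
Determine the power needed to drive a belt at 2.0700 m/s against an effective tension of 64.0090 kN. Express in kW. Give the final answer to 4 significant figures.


P = Te * v = 64.0090 * 2.0700
P = 132.5 kW


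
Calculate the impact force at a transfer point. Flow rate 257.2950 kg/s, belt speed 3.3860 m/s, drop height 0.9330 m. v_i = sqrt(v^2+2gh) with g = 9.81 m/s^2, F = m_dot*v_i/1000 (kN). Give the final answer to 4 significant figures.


v_i = sqrt(3.3860^2 + 2*9.81*0.9330) = 5.45623 m/s
F = 257.2950 * 5.45623 / 1000
F = 1.404 kN


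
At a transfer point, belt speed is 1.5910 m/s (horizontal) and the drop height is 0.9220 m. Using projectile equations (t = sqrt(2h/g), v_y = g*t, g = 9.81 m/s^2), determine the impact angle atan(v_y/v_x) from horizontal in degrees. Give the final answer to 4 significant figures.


t = sqrt(2*0.9220/9.81) = 0.433557 s
v_y = 9.81 * 0.433557 = 4.25319 m/s
angle = atan(4.25319 / 1.5910) = 69.49 deg


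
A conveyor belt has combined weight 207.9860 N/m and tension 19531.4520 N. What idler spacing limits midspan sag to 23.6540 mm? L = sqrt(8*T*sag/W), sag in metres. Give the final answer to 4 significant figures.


sag = 23.6540/1000 = 0.023654 m
L = sqrt(8 * 19531.4520 * 0.023654 / 207.9860)
L = 4.215 m


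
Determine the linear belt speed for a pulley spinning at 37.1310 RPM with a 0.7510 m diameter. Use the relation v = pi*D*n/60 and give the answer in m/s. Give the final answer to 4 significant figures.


v = pi * 0.7510 * 37.1310 / 60
v = 1.460 m/s


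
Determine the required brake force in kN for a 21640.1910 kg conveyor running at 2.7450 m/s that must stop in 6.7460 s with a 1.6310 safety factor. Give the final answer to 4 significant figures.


F = 21640.1910 * 2.7450 / 6.7460 * 1.6310 / 1000
F = 14.36 kN


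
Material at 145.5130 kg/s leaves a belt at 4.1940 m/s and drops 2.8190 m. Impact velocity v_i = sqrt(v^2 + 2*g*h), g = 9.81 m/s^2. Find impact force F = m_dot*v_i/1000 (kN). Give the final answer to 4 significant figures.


v_i = sqrt(4.1940^2 + 2*9.81*2.8190) = 8.53806 m/s
F = 145.5130 * 8.53806 / 1000
F = 1.242 kN


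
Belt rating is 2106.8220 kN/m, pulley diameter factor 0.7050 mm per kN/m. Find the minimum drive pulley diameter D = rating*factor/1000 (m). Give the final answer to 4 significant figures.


D = 2106.8220 * 0.7050 / 1000
D = 1.485 m


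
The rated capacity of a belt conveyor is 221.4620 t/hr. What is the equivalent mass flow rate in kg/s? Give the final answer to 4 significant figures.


m_dot = 221.4620 * 1000 / 3600
m_dot = 61.52 kg/s


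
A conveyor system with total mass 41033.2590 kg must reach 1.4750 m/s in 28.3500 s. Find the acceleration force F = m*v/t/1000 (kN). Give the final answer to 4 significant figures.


F = 41033.2590 * 1.4750 / 28.3500 / 1000
F = 2.135 kN


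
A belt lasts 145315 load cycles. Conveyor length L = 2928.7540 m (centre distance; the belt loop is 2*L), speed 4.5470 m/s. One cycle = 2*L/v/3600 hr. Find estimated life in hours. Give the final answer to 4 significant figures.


cycle_time = 2 * 2928.7540 / 4.5470 / 3600 = 0.357837 hr
life = 145315 * 0.357837 = 52000 hours


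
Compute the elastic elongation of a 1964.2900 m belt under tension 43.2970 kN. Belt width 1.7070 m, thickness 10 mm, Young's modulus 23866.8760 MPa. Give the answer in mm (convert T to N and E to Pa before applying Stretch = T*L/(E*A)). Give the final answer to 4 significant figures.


A = 1.7070 * 0.01 = 0.01707 m^2
Stretch = 43.2970*1000 * 1964.2900 / (23866.8760e6 * 0.01707) * 1000
Stretch = 208.8 mm


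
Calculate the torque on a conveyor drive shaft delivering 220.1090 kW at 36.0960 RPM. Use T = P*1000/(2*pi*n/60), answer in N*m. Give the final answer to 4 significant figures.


omega = 2*pi*36.0960/60 = 3.77996 rad/s
T = 220.1090*1000 / 3.77996
T = 58230 N*m


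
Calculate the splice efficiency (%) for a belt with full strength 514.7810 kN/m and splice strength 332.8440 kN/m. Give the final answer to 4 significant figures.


Eff = 332.8440 / 514.7810 * 100
Eff = 64.66 %


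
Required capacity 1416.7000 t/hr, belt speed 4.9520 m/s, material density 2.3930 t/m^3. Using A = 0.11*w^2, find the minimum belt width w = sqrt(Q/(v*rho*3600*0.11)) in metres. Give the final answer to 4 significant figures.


A_req = 1416.7000 / (4.9520 * 2.3930 * 3600) = 0.0332087 m^2
w = sqrt(0.0332087 / 0.11)
w = 0.5495 m


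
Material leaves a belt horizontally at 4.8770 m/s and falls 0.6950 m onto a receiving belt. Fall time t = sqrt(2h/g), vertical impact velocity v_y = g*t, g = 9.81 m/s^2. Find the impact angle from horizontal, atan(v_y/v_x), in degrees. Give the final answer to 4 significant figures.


t = sqrt(2*0.6950/9.81) = 0.37642 s
v_y = 9.81 * 0.37642 = 3.69268 m/s
angle = atan(3.69268 / 4.8770) = 37.13 deg


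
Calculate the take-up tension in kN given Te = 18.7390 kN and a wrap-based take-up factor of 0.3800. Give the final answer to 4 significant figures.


T_tu = 18.7390 * 0.3800
T_tu = 7.121 kN


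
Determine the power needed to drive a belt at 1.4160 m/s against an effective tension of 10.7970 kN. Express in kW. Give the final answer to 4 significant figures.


P = Te * v = 10.7970 * 1.4160
P = 15.29 kW


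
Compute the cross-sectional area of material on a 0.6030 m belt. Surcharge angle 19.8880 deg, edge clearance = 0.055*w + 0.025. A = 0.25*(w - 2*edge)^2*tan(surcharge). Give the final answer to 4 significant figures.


edge = 0.055*0.6030 + 0.025 = 0.058165 m
ew = 0.6030 - 2*0.058165 = 0.48667 m
A = 0.25 * 0.48667^2 * tan(19.8880 deg)
A = 0.02142 m^2


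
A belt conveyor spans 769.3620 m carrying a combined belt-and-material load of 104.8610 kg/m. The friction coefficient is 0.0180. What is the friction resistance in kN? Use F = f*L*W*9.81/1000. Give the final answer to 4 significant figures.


F = 0.0180 * 769.3620 * 104.8610 * 9.81 / 1000
F = 14.25 kN


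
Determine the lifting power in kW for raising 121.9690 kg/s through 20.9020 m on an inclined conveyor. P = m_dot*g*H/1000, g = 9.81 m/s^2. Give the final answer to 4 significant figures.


P = 121.9690 * 9.81 * 20.9020 / 1000
P = 25.01 kW


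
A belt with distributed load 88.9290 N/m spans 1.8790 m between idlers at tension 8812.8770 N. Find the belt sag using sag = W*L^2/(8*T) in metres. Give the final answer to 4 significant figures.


sag = 88.9290 * 1.8790^2 / (8 * 8812.8770)
sag = 0.004453 m


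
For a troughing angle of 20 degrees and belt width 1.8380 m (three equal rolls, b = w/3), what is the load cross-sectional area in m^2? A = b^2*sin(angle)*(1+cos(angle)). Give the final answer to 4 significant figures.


b = 1.8380/3 = 0.612667 m
A = 0.612667^2 * sin(20 deg) * (1 + cos(20 deg))
A = 0.2490 m^2


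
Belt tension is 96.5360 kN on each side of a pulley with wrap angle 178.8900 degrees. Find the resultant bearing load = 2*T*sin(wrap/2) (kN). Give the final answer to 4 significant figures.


F = 2 * 96.5360 * sin(178.8900/2 deg)
F = 193.1 kN


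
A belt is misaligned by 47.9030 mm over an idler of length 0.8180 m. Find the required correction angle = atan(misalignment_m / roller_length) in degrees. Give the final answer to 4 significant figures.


misalign_m = 47.9030 / 1000 = 0.047903 m
angle = atan(0.047903 / 0.8180)
angle = 3.351 deg


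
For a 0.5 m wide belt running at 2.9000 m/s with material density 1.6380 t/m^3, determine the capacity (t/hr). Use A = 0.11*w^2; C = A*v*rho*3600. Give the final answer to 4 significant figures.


A = 0.11 * 0.5^2 = 0.0275 m^2
C = 0.0275 * 2.9000 * 1.6380 * 3600
C = 470.3 t/hr


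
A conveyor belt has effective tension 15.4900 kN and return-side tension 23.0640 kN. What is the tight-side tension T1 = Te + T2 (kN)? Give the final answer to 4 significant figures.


T1 = Te + T2 = 15.4900 + 23.0640
T1 = 38.55 kN


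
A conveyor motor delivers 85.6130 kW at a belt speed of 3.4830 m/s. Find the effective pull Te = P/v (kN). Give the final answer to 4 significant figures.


Te = P / v = 85.6130 / 3.4830
Te = 24.58 kN


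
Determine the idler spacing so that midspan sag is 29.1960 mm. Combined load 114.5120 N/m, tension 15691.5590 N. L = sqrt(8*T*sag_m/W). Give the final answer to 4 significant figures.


sag = 29.1960/1000 = 0.029196 m
L = sqrt(8 * 15691.5590 * 0.029196 / 114.5120)
L = 5.657 m


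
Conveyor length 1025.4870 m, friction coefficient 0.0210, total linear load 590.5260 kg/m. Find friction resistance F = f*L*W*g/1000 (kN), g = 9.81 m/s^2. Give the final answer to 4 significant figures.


F = 0.0210 * 1025.4870 * 590.5260 * 9.81 / 1000
F = 124.8 kN


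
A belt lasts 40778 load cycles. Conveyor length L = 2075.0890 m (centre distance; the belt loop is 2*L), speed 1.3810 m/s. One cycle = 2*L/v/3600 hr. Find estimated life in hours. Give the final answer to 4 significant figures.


cycle_time = 2 * 2075.0890 / 1.3810 / 3600 = 0.834777 hr
life = 40778 * 0.834777 = 34040 hours


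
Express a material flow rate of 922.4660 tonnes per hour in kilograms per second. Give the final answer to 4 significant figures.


m_dot = 922.4660 * 1000 / 3600
m_dot = 256.2 kg/s


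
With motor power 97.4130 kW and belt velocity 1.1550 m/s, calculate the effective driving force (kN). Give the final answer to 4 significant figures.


Te = P / v = 97.4130 / 1.1550
Te = 84.34 kN


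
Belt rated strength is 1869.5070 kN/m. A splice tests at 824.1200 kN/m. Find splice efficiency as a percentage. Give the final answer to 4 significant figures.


Eff = 824.1200 / 1869.5070 * 100
Eff = 44.08 %


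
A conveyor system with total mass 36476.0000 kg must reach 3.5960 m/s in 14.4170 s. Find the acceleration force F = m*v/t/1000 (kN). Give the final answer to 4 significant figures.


F = 36476.0000 * 3.5960 / 14.4170 / 1000
F = 9.098 kN


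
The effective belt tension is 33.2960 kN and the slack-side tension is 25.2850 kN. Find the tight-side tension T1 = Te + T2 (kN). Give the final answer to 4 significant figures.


T1 = Te + T2 = 33.2960 + 25.2850
T1 = 58.58 kN


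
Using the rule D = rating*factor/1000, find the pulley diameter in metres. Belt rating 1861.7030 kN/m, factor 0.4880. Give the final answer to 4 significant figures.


D = 1861.7030 * 0.4880 / 1000
D = 0.9085 m


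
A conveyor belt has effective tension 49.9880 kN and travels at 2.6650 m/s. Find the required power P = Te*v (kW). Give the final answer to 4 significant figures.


P = Te * v = 49.9880 * 2.6650
P = 133.2 kW


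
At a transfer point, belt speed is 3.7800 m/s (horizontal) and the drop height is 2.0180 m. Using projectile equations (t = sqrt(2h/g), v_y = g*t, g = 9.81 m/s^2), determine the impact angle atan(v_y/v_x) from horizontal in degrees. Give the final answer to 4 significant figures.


t = sqrt(2*2.0180/9.81) = 0.641418 s
v_y = 9.81 * 0.641418 = 6.29231 m/s
angle = atan(6.29231 / 3.7800) = 59.01 deg


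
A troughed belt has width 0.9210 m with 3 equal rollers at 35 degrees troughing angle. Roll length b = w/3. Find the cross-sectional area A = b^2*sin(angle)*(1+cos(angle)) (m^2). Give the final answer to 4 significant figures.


b = 0.9210/3 = 0.307 m
A = 0.307^2 * sin(35 deg) * (1 + cos(35 deg))
A = 0.09834 m^2


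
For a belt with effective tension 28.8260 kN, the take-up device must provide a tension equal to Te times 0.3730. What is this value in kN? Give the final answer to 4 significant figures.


T_tu = 28.8260 * 0.3730
T_tu = 10.75 kN


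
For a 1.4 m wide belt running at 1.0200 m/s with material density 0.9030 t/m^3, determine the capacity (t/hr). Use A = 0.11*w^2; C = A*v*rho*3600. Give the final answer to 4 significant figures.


A = 0.11 * 1.4^2 = 0.2156 m^2
C = 0.2156 * 1.0200 * 0.9030 * 3600
C = 714.9 t/hr


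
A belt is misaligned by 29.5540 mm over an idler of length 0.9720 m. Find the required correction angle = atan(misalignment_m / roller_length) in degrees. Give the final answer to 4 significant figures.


misalign_m = 29.5540 / 1000 = 0.029554 m
angle = atan(0.029554 / 0.9720)
angle = 1.742 deg


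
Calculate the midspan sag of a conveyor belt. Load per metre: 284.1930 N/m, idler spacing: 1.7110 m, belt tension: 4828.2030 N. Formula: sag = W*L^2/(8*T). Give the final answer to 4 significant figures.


sag = 284.1930 * 1.7110^2 / (8 * 4828.2030)
sag = 0.02154 m


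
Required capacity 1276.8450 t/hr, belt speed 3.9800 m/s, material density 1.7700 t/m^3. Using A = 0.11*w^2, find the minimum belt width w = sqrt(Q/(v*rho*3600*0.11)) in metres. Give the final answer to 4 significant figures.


A_req = 1276.8450 / (3.9800 * 1.7700 * 3600) = 0.0503477 m^2
w = sqrt(0.0503477 / 0.11)
w = 0.6765 m


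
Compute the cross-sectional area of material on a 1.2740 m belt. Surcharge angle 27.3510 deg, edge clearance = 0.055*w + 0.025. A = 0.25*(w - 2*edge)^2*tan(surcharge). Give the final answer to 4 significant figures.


edge = 0.055*1.2740 + 0.025 = 0.09507 m
ew = 1.2740 - 2*0.09507 = 1.08386 m
A = 0.25 * 1.08386^2 * tan(27.3510 deg)
A = 0.1519 m^2


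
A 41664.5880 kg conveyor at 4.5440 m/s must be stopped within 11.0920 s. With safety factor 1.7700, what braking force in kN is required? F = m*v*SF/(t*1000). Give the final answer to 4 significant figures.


F = 41664.5880 * 4.5440 / 11.0920 * 1.7700 / 1000
F = 30.21 kN


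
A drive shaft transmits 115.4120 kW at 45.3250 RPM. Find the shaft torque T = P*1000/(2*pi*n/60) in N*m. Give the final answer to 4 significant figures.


omega = 2*pi*45.3250/60 = 4.74642 rad/s
T = 115.4120*1000 / 4.74642
T = 24320 N*m


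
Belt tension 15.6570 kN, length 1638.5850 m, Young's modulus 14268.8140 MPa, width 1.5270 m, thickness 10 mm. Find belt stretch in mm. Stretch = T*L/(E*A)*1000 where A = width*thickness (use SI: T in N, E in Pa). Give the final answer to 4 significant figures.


A = 1.5270 * 0.01 = 0.01527 m^2
Stretch = 15.6570*1000 * 1638.5850 / (14268.8140e6 * 0.01527) * 1000
Stretch = 117.7 mm


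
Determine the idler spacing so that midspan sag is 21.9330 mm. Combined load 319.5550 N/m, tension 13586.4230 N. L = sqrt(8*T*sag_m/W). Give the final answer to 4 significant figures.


sag = 21.9330/1000 = 0.021933 m
L = sqrt(8 * 13586.4230 * 0.021933 / 319.5550)
L = 2.731 m


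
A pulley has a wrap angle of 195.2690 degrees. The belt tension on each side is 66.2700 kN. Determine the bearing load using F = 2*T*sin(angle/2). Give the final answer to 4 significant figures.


F = 2 * 66.2700 * sin(195.2690/2 deg)
F = 131.4 kN


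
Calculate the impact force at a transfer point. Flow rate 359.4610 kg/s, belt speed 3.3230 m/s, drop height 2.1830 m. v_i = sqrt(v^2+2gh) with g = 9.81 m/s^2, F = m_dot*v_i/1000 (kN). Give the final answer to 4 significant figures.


v_i = sqrt(3.3230^2 + 2*9.81*2.1830) = 7.33981 m/s
F = 359.4610 * 7.33981 / 1000
F = 2.638 kN


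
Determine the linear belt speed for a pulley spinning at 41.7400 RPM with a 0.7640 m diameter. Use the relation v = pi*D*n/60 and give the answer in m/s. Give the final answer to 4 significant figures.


v = pi * 0.7640 * 41.7400 / 60
v = 1.670 m/s


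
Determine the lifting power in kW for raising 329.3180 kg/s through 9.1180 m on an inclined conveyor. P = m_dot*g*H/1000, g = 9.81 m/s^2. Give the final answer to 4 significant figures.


P = 329.3180 * 9.81 * 9.1180 / 1000
P = 29.46 kW


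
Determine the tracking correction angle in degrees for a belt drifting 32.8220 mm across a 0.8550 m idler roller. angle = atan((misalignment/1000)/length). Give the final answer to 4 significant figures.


misalign_m = 32.8220 / 1000 = 0.032822 m
angle = atan(0.032822 / 0.8550)
angle = 2.198 deg


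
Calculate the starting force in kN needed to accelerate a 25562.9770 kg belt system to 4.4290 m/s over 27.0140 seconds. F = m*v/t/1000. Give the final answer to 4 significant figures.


F = 25562.9770 * 4.4290 / 27.0140 / 1000
F = 4.191 kN


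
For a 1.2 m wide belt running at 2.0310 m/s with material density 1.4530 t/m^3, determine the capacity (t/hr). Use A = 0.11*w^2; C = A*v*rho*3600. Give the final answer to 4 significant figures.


A = 0.11 * 1.2^2 = 0.1584 m^2
C = 0.1584 * 2.0310 * 1.4530 * 3600
C = 1683 t/hr


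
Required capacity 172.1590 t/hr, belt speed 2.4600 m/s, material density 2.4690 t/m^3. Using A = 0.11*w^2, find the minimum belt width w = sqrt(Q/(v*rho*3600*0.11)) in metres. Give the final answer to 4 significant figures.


A_req = 172.1590 / (2.4600 * 2.4690 * 3600) = 0.00787356 m^2
w = sqrt(0.00787356 / 0.11)
w = 0.2675 m


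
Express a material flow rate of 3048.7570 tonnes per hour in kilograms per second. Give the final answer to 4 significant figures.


m_dot = 3048.7570 * 1000 / 3600
m_dot = 846.9 kg/s


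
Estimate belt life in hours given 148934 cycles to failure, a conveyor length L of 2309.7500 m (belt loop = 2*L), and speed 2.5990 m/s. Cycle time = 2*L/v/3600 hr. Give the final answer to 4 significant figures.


cycle_time = 2 * 2309.7500 / 2.5990 / 3600 = 0.493726 hr
life = 148934 * 0.493726 = 73530 hours


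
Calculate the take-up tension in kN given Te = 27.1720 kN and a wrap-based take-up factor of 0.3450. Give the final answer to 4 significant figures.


T_tu = 27.1720 * 0.3450
T_tu = 9.374 kN


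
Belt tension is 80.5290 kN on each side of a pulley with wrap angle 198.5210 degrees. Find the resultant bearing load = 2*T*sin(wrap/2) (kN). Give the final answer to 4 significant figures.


F = 2 * 80.5290 * sin(198.5210/2 deg)
F = 159.0 kN


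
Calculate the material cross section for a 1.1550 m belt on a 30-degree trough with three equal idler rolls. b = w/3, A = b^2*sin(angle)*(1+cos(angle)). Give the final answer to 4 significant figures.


b = 1.1550/3 = 0.385 m
A = 0.385^2 * sin(30 deg) * (1 + cos(30 deg))
A = 0.1383 m^2


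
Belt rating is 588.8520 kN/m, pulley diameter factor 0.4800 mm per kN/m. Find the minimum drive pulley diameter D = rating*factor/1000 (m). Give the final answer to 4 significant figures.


D = 588.8520 * 0.4800 / 1000
D = 0.2826 m


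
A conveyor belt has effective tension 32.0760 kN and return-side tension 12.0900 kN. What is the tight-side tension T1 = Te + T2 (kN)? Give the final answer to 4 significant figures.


T1 = Te + T2 = 32.0760 + 12.0900
T1 = 44.17 kN


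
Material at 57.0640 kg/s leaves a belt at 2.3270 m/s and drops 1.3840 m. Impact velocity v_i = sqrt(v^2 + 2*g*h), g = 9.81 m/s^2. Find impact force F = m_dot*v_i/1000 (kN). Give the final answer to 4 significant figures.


v_i = sqrt(2.3270^2 + 2*9.81*1.3840) = 5.70693 m/s
F = 57.0640 * 5.70693 / 1000
F = 0.3257 kN


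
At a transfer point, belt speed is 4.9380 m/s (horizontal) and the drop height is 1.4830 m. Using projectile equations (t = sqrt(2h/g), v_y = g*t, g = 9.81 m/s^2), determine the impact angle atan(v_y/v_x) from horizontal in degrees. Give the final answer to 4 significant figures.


t = sqrt(2*1.4830/9.81) = 0.549859 s
v_y = 9.81 * 0.549859 = 5.39412 m/s
angle = atan(5.39412 / 4.9380) = 47.53 deg


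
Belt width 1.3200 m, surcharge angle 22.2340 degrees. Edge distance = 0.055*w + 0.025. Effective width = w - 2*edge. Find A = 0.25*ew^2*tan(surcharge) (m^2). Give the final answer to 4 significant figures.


edge = 0.055*1.3200 + 0.025 = 0.0976 m
ew = 1.3200 - 2*0.0976 = 1.1248 m
A = 0.25 * 1.1248^2 * tan(22.2340 deg)
A = 0.1293 m^2


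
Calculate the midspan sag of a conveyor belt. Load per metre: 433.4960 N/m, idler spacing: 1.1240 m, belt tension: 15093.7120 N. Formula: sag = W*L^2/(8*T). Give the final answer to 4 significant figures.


sag = 433.4960 * 1.1240^2 / (8 * 15093.7120)
sag = 0.004536 m


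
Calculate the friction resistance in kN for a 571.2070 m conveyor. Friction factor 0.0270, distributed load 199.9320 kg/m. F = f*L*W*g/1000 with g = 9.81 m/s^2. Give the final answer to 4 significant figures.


F = 0.0270 * 571.2070 * 199.9320 * 9.81 / 1000
F = 30.25 kN


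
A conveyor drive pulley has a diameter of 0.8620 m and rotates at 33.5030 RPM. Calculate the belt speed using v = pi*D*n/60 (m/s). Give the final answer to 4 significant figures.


v = pi * 0.8620 * 33.5030 / 60
v = 1.512 m/s


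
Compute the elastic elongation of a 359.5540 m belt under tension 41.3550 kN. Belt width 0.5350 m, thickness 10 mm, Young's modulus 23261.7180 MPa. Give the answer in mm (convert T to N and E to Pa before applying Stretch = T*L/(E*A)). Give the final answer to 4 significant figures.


A = 0.5350 * 0.01 = 0.00535 m^2
Stretch = 41.3550*1000 * 359.5540 / (23261.7180e6 * 0.00535) * 1000
Stretch = 119.5 mm


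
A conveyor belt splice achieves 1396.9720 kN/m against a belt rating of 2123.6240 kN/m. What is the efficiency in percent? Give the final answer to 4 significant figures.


Eff = 1396.9720 / 2123.6240 * 100
Eff = 65.78 %


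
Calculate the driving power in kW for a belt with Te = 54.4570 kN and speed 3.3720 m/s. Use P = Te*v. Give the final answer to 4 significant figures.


P = Te * v = 54.4570 * 3.3720
P = 183.6 kW


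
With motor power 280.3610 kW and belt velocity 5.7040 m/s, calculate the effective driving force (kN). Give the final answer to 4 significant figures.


Te = P / v = 280.3610 / 5.7040
Te = 49.15 kN


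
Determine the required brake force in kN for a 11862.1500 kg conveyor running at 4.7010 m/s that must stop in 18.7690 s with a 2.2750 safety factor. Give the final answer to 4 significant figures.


F = 11862.1500 * 4.7010 / 18.7690 * 2.2750 / 1000
F = 6.759 kN


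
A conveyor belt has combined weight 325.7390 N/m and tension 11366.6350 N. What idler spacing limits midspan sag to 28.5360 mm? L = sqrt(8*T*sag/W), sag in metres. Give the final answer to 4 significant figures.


sag = 28.5360/1000 = 0.028536 m
L = sqrt(8 * 11366.6350 * 0.028536 / 325.7390)
L = 2.822 m


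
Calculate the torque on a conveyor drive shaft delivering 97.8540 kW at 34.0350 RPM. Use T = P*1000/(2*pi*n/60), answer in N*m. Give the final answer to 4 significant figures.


omega = 2*pi*34.0350/60 = 3.56414 rad/s
T = 97.8540*1000 / 3.56414
T = 27460 N*m


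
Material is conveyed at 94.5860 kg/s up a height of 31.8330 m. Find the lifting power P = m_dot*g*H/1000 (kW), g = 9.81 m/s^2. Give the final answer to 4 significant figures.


P = 94.5860 * 9.81 * 31.8330 / 1000
P = 29.54 kW


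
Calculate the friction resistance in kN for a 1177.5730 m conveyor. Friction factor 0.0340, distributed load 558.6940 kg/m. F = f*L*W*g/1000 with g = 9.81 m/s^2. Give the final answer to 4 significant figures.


F = 0.0340 * 1177.5730 * 558.6940 * 9.81 / 1000
F = 219.4 kN


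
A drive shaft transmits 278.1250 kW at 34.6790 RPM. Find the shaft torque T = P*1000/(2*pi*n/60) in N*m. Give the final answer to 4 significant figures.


omega = 2*pi*34.6790/60 = 3.63158 rad/s
T = 278.1250*1000 / 3.63158
T = 76590 N*m


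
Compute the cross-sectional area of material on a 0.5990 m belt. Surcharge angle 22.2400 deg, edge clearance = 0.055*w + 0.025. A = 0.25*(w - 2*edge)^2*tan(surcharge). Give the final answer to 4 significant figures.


edge = 0.055*0.5990 + 0.025 = 0.057945 m
ew = 0.5990 - 2*0.057945 = 0.48311 m
A = 0.25 * 0.48311^2 * tan(22.2400 deg)
A = 0.02386 m^2


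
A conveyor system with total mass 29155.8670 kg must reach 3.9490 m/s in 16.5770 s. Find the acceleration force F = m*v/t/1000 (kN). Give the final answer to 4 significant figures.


F = 29155.8670 * 3.9490 / 16.5770 / 1000
F = 6.946 kN


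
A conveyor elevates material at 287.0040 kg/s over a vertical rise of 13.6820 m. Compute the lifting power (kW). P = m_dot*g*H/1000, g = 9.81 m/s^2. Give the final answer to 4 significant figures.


P = 287.0040 * 9.81 * 13.6820 / 1000
P = 38.52 kW


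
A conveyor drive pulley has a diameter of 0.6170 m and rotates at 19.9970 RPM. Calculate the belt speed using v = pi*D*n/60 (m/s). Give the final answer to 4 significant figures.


v = pi * 0.6170 * 19.9970 / 60
v = 0.6460 m/s


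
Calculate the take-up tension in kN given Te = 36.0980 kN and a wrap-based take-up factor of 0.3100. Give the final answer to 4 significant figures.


T_tu = 36.0980 * 0.3100
T_tu = 11.19 kN


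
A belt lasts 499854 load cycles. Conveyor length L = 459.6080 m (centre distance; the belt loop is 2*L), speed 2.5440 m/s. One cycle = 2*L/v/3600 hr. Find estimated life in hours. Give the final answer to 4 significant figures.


cycle_time = 2 * 459.6080 / 2.5440 / 3600 = 0.100369 hr
life = 499854 * 0.100369 = 50170 hours
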